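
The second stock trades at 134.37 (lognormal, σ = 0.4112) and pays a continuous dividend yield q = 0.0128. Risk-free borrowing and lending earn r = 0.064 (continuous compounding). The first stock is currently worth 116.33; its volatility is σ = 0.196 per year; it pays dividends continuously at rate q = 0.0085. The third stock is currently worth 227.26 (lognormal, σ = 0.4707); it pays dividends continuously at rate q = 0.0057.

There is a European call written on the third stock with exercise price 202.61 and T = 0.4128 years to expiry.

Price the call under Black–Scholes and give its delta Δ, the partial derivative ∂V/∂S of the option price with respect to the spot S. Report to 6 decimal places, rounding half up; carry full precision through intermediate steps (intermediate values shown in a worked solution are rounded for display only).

σ√T = 0.4707·√0.4128 = 0.302422
d₁ = (ln(S/K) + (r−q+σ²/2)T) / (σ√T) = (ln(227.26/202.61) + (0.064−0.0057+0.4707²/2)·0.4128) / 0.302422 = (0.114812 + 0.069796) / 0.302422 = 0.610430
d₂ = d₁ − σ√T = 0.610430 − 0.302422 = 0.308007
e^{−rT} = 0.973927
e^{−qT} = 0.997650
N(d₁) = 0.729211,  N(d₂) = 0.620962
Call price V = S·e^{−qT}·N(d₁) − K·e^{−rT}·N(d₂) = 165.331119 − 122.532683 = 42.798437
Δ = e^{−qT}·N(d₁) = 0.727498

price = 42.798437
Δ = 0.727498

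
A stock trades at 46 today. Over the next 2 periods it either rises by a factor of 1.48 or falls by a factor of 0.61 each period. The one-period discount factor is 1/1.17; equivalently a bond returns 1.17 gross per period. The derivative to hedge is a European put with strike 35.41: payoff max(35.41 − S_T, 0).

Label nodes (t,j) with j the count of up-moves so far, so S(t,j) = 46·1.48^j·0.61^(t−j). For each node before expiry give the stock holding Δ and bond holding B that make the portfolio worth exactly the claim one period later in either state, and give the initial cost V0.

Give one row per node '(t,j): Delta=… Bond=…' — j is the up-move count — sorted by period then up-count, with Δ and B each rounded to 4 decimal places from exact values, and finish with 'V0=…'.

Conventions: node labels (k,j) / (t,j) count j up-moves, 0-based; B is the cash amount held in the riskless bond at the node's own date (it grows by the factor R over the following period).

Risk-neutral probability p* = (R−d)/(u−d) = (1.17−0.61)/(1.48−0.61) = 0.6437.
Terminal payoffs: V(2,0)=18.2934, V(2,1)=0.0000, V(2,2)=0.0000
  t=1,j=0: stock 28.0600 → up 41.5288 (V=0.0000), down 17.1166 (V=18.2934). Price 5.5712; hedge Δ=-0.7494, bond B=26.5981.
  t=1,j=1: stock 68.0800 → up 100.7584 (V=0.0000), down 41.5288 (V=0.0000). Price 0.0000; hedge Δ=0.0000, bond B=0.0000.
  t=0,j=0: stock 46.0000 → up 68.0800 (V=0.0000), down 28.0600 (V=5.5712). Price 1.6967; hedge Δ=-0.1392, bond B=8.1004.
As a check, the time-0 holding Δ(0,0)·S0 + B(0,0) comes to 1.6967 — exactly V0.

(0,0): Delta=-0.1392 Bond=8.1004
(1,0): Delta=-0.7494 Bond=26.5981
(1,1): Delta=0.0000 Bond=0.0000
V0=1.6967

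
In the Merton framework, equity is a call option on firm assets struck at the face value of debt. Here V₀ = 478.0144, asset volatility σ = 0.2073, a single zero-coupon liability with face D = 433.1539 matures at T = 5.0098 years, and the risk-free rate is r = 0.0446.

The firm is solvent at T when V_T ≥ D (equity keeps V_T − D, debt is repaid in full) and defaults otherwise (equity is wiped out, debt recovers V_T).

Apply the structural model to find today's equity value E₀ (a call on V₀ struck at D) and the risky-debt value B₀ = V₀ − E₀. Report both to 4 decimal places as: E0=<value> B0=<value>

Apply the equity-as-call identities (strike 433.1539, horizon 5.0098 years):
d₁ = [ln(V₀/D) + (r + σ²/2)T] / (σ√T)
   = [ln(478.0144/433.1539) + (0.0446 + 0.5·0.2073²)·5.0098] / (0.2073·√5.0098)
   = [0.098548 + 0.331081] / 0.463991 = 0.925942
d₂ = d₁ − σ√T = 0.925942 − 0.463991 = 0.461951
N(d₁) = 0.822762,  N(d₂) = 0.677942,  e^(−rT) = 0.799765
E₀ = V₀·N(d₁) − D·e^(−rT)·N(d₂)
   = 478.0144·0.822762 − 433.1539·0.799765·0.677942 = 158.438495
B₀ = V₀ − E₀ = 478.0144 − 158.438495 = 319.575905

E0=158.4385 B0=319.5759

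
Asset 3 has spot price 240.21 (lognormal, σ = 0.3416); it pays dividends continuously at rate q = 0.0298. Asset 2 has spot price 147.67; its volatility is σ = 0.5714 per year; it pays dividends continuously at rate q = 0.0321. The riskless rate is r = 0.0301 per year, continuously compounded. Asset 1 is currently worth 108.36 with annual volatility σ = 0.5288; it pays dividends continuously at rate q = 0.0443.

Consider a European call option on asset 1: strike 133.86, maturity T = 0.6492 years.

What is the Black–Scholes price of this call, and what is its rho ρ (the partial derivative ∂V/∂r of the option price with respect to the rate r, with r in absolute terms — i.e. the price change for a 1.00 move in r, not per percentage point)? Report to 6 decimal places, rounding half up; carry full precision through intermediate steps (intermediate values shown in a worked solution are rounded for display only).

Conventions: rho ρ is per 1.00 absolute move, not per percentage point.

σ√T = 0.5288·√0.6492 = 0.426070
d₁ = (ln(S/K) + (r−q+σ²/2)T) / (σ√T) = (ln(108.36/133.86) + (0.0301−0.0443+0.5288²/2)·0.6492) / 0.426070 = (-0.211335 + 0.081549) / 0.426070 = -0.304613
d₂ = d₁ − σ√T = -0.304613 − 0.426070 = -0.730683
e^{−rT} = 0.980649
e^{−qT} = 0.971650
N(d₁) = 0.380330,  N(d₂) = 0.232486
Call price V = S·e^{−qT}·N(d₁) − K·e^{−rT}·N(d₂) = 40.044234 − 30.518417 = 9.525817
ρ = K·T·e^{−rT}·N(d₂) = 19.812556

price = 9.525817
ρ = 19.812556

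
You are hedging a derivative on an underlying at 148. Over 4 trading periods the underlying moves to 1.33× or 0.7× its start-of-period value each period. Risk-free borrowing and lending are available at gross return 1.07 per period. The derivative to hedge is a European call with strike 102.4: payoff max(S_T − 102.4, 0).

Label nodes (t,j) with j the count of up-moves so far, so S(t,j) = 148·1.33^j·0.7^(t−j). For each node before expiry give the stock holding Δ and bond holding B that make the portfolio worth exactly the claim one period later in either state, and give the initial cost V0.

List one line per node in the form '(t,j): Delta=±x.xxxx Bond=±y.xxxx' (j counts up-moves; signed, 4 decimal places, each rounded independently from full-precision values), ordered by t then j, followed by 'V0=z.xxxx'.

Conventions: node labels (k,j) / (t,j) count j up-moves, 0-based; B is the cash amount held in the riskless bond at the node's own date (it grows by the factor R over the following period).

Risk-neutral probability p* = (R−d)/(u−d) = (1.07−0.7)/(1.33−0.7) = 0.5873.
Expiry values: V(4,0)=0.0000, V(4,1)=0.0000, V(4,2)=25.8806, V(4,3)=141.3332, V(4,4)=360.6931
(3,0): S=50.7640. Δ = (V_up−V_dn)/(S_up−S_dn) = (0.0000−0.0000)/(67.5161−35.5348) = 0.0000. V = [p*·0.0000 + (1−p*)·0.0000]/1.07 = 0.0000. B = V − Δ·S = 0.0000.
(3,1): S=96.4516. Δ = (V_up−V_dn)/(S_up−S_dn) = (25.8806−0.0000)/(128.2806−67.5161) = 0.4259. V = [p*·25.8806 + (1−p*)·0.0000]/1.07 = 14.2054. B = V − Δ·S = -26.8750.
(3,2): S=183.2580. Δ = (V_up−V_dn)/(S_up−S_dn) = (141.3332−25.8806)/(243.7332−128.2806) = 1.0000. V = [p*·141.3332 + (1−p*)·25.8806]/1.07 = 87.5571. B = V − Δ·S = -95.7009.
(3,3): S=348.1903. Δ = (V_up−V_dn)/(S_up−S_dn) = (360.6931−141.3332)/(463.0931−243.7332) = 1.0000. V = [p*·360.6931 + (1−p*)·141.3332]/1.07 = 252.4893. B = V − Δ·S = -95.7009.
(2,0): S=72.5200. Δ = (V_up−V_dn)/(S_up−S_dn) = (14.2054−0.0000)/(96.4516−50.7640) = 0.3109. V = [p*·14.2054 + (1−p*)·0.0000]/1.07 = 7.7970. B = V − Δ·S = -14.7512.
(2,1): S=137.7880. Δ = (V_up−V_dn)/(S_up−S_dn) = (87.5571−14.2054)/(183.2580−96.4516) = 0.8450. V = [p*·87.5571 + (1−p*)·14.2054]/1.07 = 53.5373. B = V − Δ·S = -62.8940.
(2,2): S=261.7972. Δ = (V_up−V_dn)/(S_up−S_dn) = (252.4893−87.5571)/(348.1903−183.2580) = 1.0000. V = [p*·252.4893 + (1−p*)·87.5571]/1.07 = 172.3571. B = V − Δ·S = -89.4401.
(1,0): S=103.6000. Δ = (V_up−V_dn)/(S_up−S_dn) = (53.5373−7.7970)/(137.7880−72.5200) = 0.7008. V = [p*·53.5373 + (1−p*)·7.7970]/1.07 = 32.3929. B = V − Δ·S = -40.2108.
(1,1): S=196.8400. Δ = (V_up−V_dn)/(S_up−S_dn) = (172.3571−53.5373)/(261.7972−137.7880) = 0.9582. V = [p*·172.3571 + (1−p*)·53.5373]/1.07 = 115.2527. B = V − Δ·S = -73.3501.
(0,0): S=148.0000. Δ = (V_up−V_dn)/(S_up−S_dn) = (115.2527−32.3929)/(196.8400−103.6000) = 0.8887. V = [p*·115.2527 + (1−p*)·32.3929]/1.07 = 75.7538. B = V − Δ·S = -55.7697.
Verification: the root portfolio costs Δ(0,0)·S0 + B(0,0) = 75.7538, matching V0.

(0,0): Delta=0.8887 Bond=-55.7697
(1,0): Delta=0.7008 Bond=-40.2108
(1,1): Delta=0.9582 Bond=-73.3501
(2,0): Delta=0.3109 Bond=-14.7512
(2,1): Delta=0.8450 Bond=-62.8940
(2,2): Delta=1.0000 Bond=-89.4401
(3,0): Delta=0.0000 Bond=0.0000
(3,1): Delta=0.4259 Bond=-26.8750
(3,2): Delta=1.0000 Bond=-95.7009
(3,3): Delta=1.0000 Bond=-95.7009
V0=75.7538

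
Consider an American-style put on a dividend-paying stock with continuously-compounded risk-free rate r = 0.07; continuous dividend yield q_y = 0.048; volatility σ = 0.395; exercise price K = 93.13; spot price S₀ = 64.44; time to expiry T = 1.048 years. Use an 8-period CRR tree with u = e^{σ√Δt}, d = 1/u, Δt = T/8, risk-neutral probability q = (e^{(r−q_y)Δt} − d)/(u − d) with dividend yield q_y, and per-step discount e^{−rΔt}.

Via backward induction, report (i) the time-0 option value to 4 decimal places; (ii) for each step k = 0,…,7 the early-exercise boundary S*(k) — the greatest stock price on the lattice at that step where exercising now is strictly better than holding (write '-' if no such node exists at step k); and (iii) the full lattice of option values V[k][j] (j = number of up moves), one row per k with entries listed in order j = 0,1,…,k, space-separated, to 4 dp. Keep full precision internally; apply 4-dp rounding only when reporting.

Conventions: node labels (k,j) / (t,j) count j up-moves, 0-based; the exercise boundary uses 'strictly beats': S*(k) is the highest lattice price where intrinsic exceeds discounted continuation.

params: Δt=0.13100 u=1.15369 d=0.86678 q=0.47438 e^(-rΔt)=0.99087
t_8 payoffs: 72.5975 65.8013 56.7554 44.7153 28.6900 7.3602 0.0000 0.0000 0.0000
t_7: node(7,0) S=23.6881 payoff=69.4419 vs cont=68.7403 → 69.4419 [stop]  node(7,1) S=31.5289 payoff=61.6011 vs cont=60.9486 → 61.6011 [stop]  node(7,2) S=41.9650 payoff=51.1650 vs cont=50.5779 → 51.1650 [stop]  node(7,3) S=55.8555 payoff=37.2745 vs cont=36.7745 → 37.2745 [stop]  node(7,4) S=74.3438 payoff=18.7862 vs cont=18.4021 → 18.7862 [stop]  node(7,5) S=98.9518 payoff=0.0000 vs cont=3.8334 → 3.8334 [wait]  node(7,6) S=131.7050 payoff=0.0000 vs cont=0.0000 → 0.0000 [wait]  node(7,7) S=175.2996 payoff=0.0000 vs cont=0.0000 → 0.0000 [wait]  ⇒ S*(7)=74.3438
t_6: node(6,0) S=27.3287 payoff=65.8013 vs cont=65.1225 → 65.8013 [stop]  node(6,1) S=36.3746 payoff=56.7554 vs cont=56.1333 → 56.7554 [stop]  node(6,2) S=48.4147 payoff=44.7153 vs cont=44.1687 → 44.7153 [stop]  node(6,3) S=64.4400 payoff=28.6900 vs cont=28.2438 → 28.6900 [stop]  node(6,4) S=85.7698 payoff=7.3602 vs cont=11.5862 → 11.5862 [wait]  node(6,5) S=114.1597 payoff=0.0000 vs cont=1.9965 → 1.9965 [wait]  node(6,6) S=151.9468 payoff=0.0000 vs cont=0.0000 → 0.0000 [wait]  ⇒ S*(6)=64.4400
t_5: node(5,0) S=31.5289 payoff=61.6011 vs cont=60.9486 → 61.6011 [stop]  node(5,1) S=41.9650 payoff=51.1650 vs cont=50.5779 → 51.1650 [stop]  node(5,2) S=55.8555 payoff=37.2745 vs cont=36.7745 → 37.2745 [stop]  node(5,3) S=74.3438 payoff=18.7862 vs cont=20.3885 → 20.3885 [wait]  node(5,4) S=98.9518 payoff=0.0000 vs cont=6.9728 → 6.9728 [wait]  node(5,5) S=131.7050 payoff=0.0000 vs cont=1.0398 → 1.0398 [wait]  ⇒ S*(5)=55.8555
t_4: node(4,0) S=36.3746 payoff=56.7554 vs cont=56.1333 → 56.7554 [stop]  node(4,1) S=48.4147 payoff=44.7153 vs cont=44.1687 → 44.7153 [stop]  node(4,2) S=64.4400 payoff=28.6900 vs cont=28.9970 → 28.9970 [wait]  node(4,3) S=85.7698 payoff=7.3602 vs cont=13.8963 → 13.8963 [wait]  node(4,4) S=114.1597 payoff=0.0000 vs cont=4.1204 → 4.1204 [wait]  ⇒ S*(4)=48.4147
t_3: node(3,0) S=41.9650 payoff=51.1650 vs cont=50.5779 → 51.1650 [stop]  node(3,1) S=55.8555 payoff=37.2745 vs cont=36.9188 → 37.2745 [stop]  node(3,2) S=74.3438 payoff=18.7862 vs cont=21.6343 → 21.6343 [wait]  node(3,3) S=98.9518 payoff=0.0000 vs cont=9.1743 → 9.1743 [wait]  ⇒ S*(3)=55.8555
t_2: node(2,0) S=48.4147 payoff=44.7153 vs cont=44.1687 → 44.7153 [stop]  node(2,1) S=64.4400 payoff=28.6900 vs cont=29.5826 → 29.5826 [wait]  node(2,2) S=85.7698 payoff=7.3602 vs cont=15.5800 → 15.5800 [wait]  ⇒ S*(2)=48.4147
t_1: node(1,0) S=55.8555 payoff=37.2745 vs cont=37.1940 → 37.2745 [stop]  node(1,1) S=74.3438 payoff=18.7862 vs cont=22.7306 → 22.7306 [wait]  ⇒ S*(1)=55.8555
t_0: node(0,0) S=64.4400 payoff=28.6900 vs cont=30.0979 → 30.0979 [wait]  ⇒ S*(0)=-

price = 30.0979
boundary = - 55.8555 48.4147 55.8555 48.4147 55.8555 64.4400 74.3438
tree:
30.0979
37.2745 22.7306
44.7153 29.5826 15.5800
51.1650 37.2745 21.6343 9.1743
56.7554 44.7153 28.9970 13.8963 4.1204
61.6011 51.1650 37.2745 20.3885 6.9728 1.0398
65.8013 56.7554 44.7153 28.6900 11.5862 1.9965 0.0000
69.4419 61.6011 51.1650 37.2745 18.7862 3.8334 0.0000 0.0000
72.5975 65.8013 56.7554 44.7153 28.6900 7.3602 0.0000 0.0000 0.0000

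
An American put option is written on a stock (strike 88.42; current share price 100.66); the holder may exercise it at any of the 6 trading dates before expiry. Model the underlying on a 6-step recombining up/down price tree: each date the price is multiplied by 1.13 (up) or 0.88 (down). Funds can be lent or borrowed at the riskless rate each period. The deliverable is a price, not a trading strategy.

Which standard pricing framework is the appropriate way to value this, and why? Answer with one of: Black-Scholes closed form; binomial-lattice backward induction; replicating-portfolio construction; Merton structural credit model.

Key observation: the exercise right at every one of the 6 steps is what matters: each node needs max(88.42 − S, continuation), which only the stepwise tree valuation starting from spot 100.66 delivers.

framework: binomial-lattice backward induction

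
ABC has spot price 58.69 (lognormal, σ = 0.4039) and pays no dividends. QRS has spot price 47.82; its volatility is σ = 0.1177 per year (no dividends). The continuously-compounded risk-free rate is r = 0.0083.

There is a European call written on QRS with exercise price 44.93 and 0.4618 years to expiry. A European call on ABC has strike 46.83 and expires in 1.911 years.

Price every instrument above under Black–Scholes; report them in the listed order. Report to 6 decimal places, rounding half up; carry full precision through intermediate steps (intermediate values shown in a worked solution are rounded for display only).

price(QRS call K=44.93) = 3.485484
price(ABC call K=46.83) = 18.847238

[QRS call K=44.93]
σ√T = 0.1177·√0.4618 = 0.079984
d₁ = (ln(S/K) + (r+σ²/2)T) / (σ√T) = (ln(47.82/44.93) + (0.0083+0.1177²/2)·0.4618) / 0.079984 = (0.062338 + 0.007032) / 0.079984 = 0.867297
d₂ = d₁ − σ√T = 0.867297 − 0.079984 = 0.787313
e^{−rT} = 0.996174
N(d₁) = 0.807110,  N(d₂) = 0.784451
price = S·N(d₁) − K·e^{−rT}·N(d₂) = 38.596012 − 35.110528 = 3.485484
[ABC call K=46.83]
σ√T = 0.4039·√1.911 = 0.558347
d₁ = (ln(S/K) + (r+σ²/2)T) / (σ√T) = (ln(58.69/46.83) + (0.0083+0.4039²/2)·1.911) / 0.558347 = (0.225745 + 0.171737) / 0.558347 = 0.711891
d₂ = d₁ − σ√T = 0.711891 − 0.558347 = 0.153544
e^{−rT} = 0.984264
N(d₁) = 0.761734,  N(d₂) = 0.561015
price = S·N(d₁) − K·e^{−rT}·N(d₂) = 44.706164 − 25.858926 = 18.847238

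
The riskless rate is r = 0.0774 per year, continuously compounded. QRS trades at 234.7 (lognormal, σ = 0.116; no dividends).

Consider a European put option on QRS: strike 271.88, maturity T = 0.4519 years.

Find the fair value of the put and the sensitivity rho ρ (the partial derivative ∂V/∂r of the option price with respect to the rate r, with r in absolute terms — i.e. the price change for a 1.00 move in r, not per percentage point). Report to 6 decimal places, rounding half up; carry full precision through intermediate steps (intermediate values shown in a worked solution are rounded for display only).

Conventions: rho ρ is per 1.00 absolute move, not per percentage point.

price = 28.487989
ρ = -110.341851

σ√T = 0.116·√0.4519 = 0.077979
d₁ = (ln(S/K) + (r+σ²/2)T) / (σ√T) = (ln(234.7/271.88) + (0.0774+0.116²/2)·0.4519) / 0.077979 = (-0.147053 + 0.038017) / 0.077979 = -1.398259
d₂ = d₁ − σ√T = -1.398259 − 0.077979 = -1.476239
e^{−rT} = 0.965628
N(−d₁) = 0.918982,  N(−d₂) = 0.930060
Put price V = K·e^{−rT}·N(−d₂) − S·N(−d₁) = 244.173160 − 215.685171 = 28.487989
ρ = −K·T·e^{−rT}·N(−d₂) = -110.341851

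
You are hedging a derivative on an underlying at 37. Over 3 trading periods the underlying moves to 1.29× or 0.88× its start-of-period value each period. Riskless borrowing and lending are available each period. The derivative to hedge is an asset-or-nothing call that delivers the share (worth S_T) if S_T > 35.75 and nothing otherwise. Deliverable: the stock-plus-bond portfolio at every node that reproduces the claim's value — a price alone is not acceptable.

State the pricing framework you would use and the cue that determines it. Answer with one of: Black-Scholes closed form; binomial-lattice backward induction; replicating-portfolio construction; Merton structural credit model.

Key observation: what is demanded is not a single number but the (Δ, B) position at each node of the 1.29/0.88 tree starting at 37; constructing those positions is the replicating-portfolio method.

framework: replicating-portfolio construction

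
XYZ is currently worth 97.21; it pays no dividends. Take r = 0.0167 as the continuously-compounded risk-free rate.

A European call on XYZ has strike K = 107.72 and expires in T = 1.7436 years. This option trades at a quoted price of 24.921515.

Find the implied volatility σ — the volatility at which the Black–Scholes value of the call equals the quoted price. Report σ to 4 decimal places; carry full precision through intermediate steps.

At σ = 0.5476 the Black–Scholes value reproduces the quote:
σ√T = 0.5476·√1.7436 = 0.723081
d₁ = (ln(S/K) + (r+σ²/2)T) / (σ√T) = (ln(97.21/107.72) + (0.0167+0.5476²/2)·1.7436) / 0.723081 = (-0.102662 + 0.290541) / 0.723081 = 0.259832
d₂ = d₁ − σ√T = 0.259832 − 0.723081 = -0.463249
e^{−rT} = 0.971302
N(d₁) = 0.602503,  N(d₂) = 0.321593
V = S·N(d₁) − K·e^{−rT}·N(d₂) = 58.569340 − 33.647825 = 24.921515 (equal to the quote); since ∂V/∂σ > 0 for all σ, the implied volatility is unique

sigma = 0.5476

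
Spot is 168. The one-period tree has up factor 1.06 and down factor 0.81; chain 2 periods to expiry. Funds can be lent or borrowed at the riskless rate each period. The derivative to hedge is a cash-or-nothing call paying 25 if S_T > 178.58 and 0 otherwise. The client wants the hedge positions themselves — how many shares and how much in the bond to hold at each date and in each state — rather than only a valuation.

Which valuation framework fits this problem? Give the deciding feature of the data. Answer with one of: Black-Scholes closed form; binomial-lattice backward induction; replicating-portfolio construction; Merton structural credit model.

framework: replicating-portfolio construction

Key observation: the mandate to exhibit the hedge at every date and state singles out the replicating-portfolio construction on the 2-period tree with factors 1.06 and 0.81 from 168.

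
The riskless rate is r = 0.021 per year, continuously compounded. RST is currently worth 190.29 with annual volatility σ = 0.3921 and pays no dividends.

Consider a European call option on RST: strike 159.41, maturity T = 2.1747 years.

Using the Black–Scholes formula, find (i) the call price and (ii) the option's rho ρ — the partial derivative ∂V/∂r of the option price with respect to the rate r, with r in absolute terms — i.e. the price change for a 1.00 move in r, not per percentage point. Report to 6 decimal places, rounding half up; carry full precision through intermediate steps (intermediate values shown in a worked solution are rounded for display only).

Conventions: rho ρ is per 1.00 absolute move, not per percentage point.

σ√T = 0.3921·√2.1747 = 0.578225
d₁ = (ln(S/K) + (r+σ²/2)T) / (σ√T) = (ln(190.29/159.41) + (0.021+0.3921²/2)·2.1747) / 0.578225 = (0.177070 + 0.212841) / 0.578225 = 0.674323
d₂ = d₁ − σ√T = 0.674323 − 0.578225 = 0.096099
e^{−rT} = 0.955358
N(d₁) = 0.749947,  N(d₂) = 0.538279
Call price V = S·N(d₁) − K·e^{−rT}·N(d₂) = 142.707429 − 81.976478 = 60.730952
ρ = K·T·e^{−rT}·N(d₂) = 178.274246

price = 60.730952
ρ = 178.274246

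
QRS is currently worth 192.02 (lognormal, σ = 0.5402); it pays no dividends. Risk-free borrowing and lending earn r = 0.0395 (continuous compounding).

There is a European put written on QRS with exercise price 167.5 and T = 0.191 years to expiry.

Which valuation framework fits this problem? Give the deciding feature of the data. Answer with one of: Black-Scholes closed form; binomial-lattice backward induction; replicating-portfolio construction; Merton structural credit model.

Key observation: with QRS following a GBM at constant σ and r, the European put struck at 167.5 prices in closed form — nothing here needs a stepwise model or a balance sheet.

framework: Black-Scholes closed form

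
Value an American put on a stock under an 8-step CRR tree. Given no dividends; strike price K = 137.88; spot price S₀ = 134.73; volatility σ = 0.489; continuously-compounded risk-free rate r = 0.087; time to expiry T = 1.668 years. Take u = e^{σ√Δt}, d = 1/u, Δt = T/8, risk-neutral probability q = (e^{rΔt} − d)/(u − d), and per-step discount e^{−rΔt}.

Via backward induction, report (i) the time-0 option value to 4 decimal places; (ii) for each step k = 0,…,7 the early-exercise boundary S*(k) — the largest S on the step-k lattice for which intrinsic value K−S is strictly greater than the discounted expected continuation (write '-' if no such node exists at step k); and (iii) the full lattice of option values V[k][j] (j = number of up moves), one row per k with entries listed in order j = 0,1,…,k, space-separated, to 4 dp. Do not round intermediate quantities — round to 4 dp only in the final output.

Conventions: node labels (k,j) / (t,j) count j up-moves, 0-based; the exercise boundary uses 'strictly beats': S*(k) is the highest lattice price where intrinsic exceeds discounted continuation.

price = 26.7967
boundary = - - - 68.9522 86.2026 68.9522 86.2026 107.7686
tree:
26.7967
37.9616 15.9553
52.0908 24.3946 7.5982
68.9278 36.1825 12.8012 2.3615
82.7261 51.6774 21.0986 4.4758 0.2060
93.7632 68.9278 33.7470 8.4673 0.4073 0.0000
102.5916 82.7261 51.6774 15.9856 0.8055 0.0000 0.0000
109.6533 93.7632 68.9278 30.1114 1.5929 0.0000 0.0000 0.0000
115.3018 102.5916 82.7261 51.6774 3.1500 0.0000 0.0000 0.0000 0.0000

Δt=0.20850, u=1.25018, d=0.79989, q=0.48506, disc=e^(-rΔt)=0.98202
k=8 terminal: V=max(K-S,0) → 115.3018 102.5916 82.7261 51.6774 3.1500 0.0000 0.0000 0.0000 0.0000
k=7: j=0 S=28.2267 intr=109.6533 cont=107.1747 V=109.6533[EX]; j=1 S=44.1168 intr=93.7632 cont=91.2846 V=93.7632[EX]; j=2 S=68.9522 intr=68.9278 cont=66.4492 V=68.9278[EX]; j=3 S=107.7686 intr=30.1114 cont=27.6328 V=30.1114[EX]; j=4 S=168.4365 intr=0.0000 cont=1.5929 V=1.5929[hold]; j=5 S=263.2572 intr=0.0000 cont=0.0000 V=0.0000[hold]; j=6 S=411.4567 intr=0.0000 cont=0.0000 V=0.0000[hold]; j=7 S=643.0845 intr=0.0000 cont=0.0000 V=0.0000[hold]  S*(7)=107.7686
k=6: j=0 S=35.2884 intr=102.5916 cont=100.1130 V=102.5916[EX]; j=1 S=55.1539 intr=82.7261 cont=80.2475 V=82.7261[EX]; j=2 S=86.2026 intr=51.6774 cont=49.1989 V=51.6774[EX]; j=3 S=134.7300 intr=3.1500 cont=15.9856 V=15.9856[hold]; j=4 S=210.5757 intr=0.0000 cont=0.8055 V=0.8055[hold]; j=5 S=329.1184 intr=0.0000 cont=0.0000 V=0.0000[hold]; j=6 S=514.3942 intr=0.0000 cont=0.0000 V=0.0000[hold]  S*(6)=86.2026
k=5: j=0 S=44.1168 intr=93.7632 cont=91.2846 V=93.7632[EX]; j=1 S=68.9522 intr=68.9278 cont=66.4492 V=68.9278[EX]; j=2 S=107.7686 intr=30.1114 cont=33.7470 V=33.7470[hold]; j=3 S=168.4365 intr=0.0000 cont=8.4673 V=8.4673[hold]; j=4 S=263.2572 intr=0.0000 cont=0.4073 V=0.4073[hold]; j=5 S=411.4567 intr=0.0000 cont=0.0000 V=0.0000[hold]  S*(5)=68.9522
k=4: j=0 S=55.1539 intr=82.7261 cont=80.2475 V=82.7261[EX]; j=1 S=86.2026 intr=51.6774 cont=50.9306 V=51.6774[EX]; j=2 S=134.7300 intr=3.1500 cont=21.0986 V=21.0986[hold]; j=3 S=210.5757 intr=0.0000 cont=4.4758 V=4.4758[hold]; j=4 S=329.1184 intr=0.0000 cont=0.2060 V=0.2060[hold]  S*(4)=86.2026
k=3: j=0 S=68.9522 intr=68.9278 cont=66.4492 V=68.9278[EX]; j=1 S=107.7686 intr=30.1114 cont=36.1825 V=36.1825[hold]; j=2 S=168.4365 intr=0.0000 cont=12.8012 V=12.8012[hold]; j=3 S=263.2572 intr=0.0000 cont=2.3615 V=2.3615[hold]  S*(3)=68.9522
k=2: j=0 S=86.2026 intr=51.6774 cont=52.0908 V=52.0908[hold]; j=1 S=134.7300 intr=3.1500 cont=24.3946 V=24.3946[hold]; j=2 S=210.5757 intr=0.0000 cont=7.5982 V=7.5982[hold]  S*(2)=-
k=1: j=0 S=107.7686 intr=30.1114 cont=37.9616 V=37.9616[hold]; j=1 S=168.4365 intr=0.0000 cont=15.9553 V=15.9553[hold]  S*(1)=-
k=0: j=0 S=134.7300 intr=3.1500 cont=26.7967 V=26.7967[hold]  S*(0)=-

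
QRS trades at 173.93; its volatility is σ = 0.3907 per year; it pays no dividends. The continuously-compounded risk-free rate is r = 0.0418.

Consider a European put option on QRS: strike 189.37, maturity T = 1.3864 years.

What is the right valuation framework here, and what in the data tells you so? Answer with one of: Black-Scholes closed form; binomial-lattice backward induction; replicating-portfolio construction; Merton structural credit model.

framework: Black-Scholes closed form

Key observation: the instrument is a plain European put (strike 189.37) on a lognormal asset; the exact continuous-time formula applies directly.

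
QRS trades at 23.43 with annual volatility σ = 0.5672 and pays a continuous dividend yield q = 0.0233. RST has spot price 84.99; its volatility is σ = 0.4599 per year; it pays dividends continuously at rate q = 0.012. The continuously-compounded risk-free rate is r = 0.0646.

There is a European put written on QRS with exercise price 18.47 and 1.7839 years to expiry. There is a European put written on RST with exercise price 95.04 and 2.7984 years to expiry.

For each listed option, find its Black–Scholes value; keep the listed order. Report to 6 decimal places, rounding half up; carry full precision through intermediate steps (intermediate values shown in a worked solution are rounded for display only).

[QRS put K=18.47]
σ√T = 0.5672·√1.7839 = 0.757568
d₁ = (ln(S/K) + (r−q+σ²/2)T) / (σ√T) = (ln(23.43/18.47) + (0.0646−0.0233+0.5672²/2)·1.7839) / 0.757568 = (0.237869 + 0.360630) / 0.757568 = 0.790027
d₂ = d₁ − σ√T = 0.790027 − 0.757568 = 0.032459
e^{−rT} = 0.891152
e^{−qT} = 0.959287
N(−d₁) = 0.214756,  N(−d₂) = 0.487053
price = K·e^{−rT}·N(−d₂) − S·e^{−qT}·N(−d₁) = 8.016688 − 4.826877 = 3.189811
[RST put K=95.04]
σ√T = 0.4599·√2.7984 = 0.769340
d₁ = (ln(S/K) + (r−q+σ²/2)T) / (σ√T) = (ln(84.99/95.04) + (0.0646−0.012+0.4599²/2)·2.7984) / 0.769340 = (-0.111764 + 0.443138) / 0.769340 = 0.430725
d₂ = d₁ − σ√T = 0.430725 − 0.769340 = -0.338615
e^{−rT} = 0.834622
e^{−qT} = 0.966977
N(−d₁) = 0.333334,  N(−d₂) = 0.632550
price = K·e^{−rT}·N(−d₂) − S·e^{−qT}·N(−d₁) = 50.175440 − 27.394535 = 22.780904

price(QRS put K=18.47) = 3.189811
price(RST put K=95.04) = 22.780904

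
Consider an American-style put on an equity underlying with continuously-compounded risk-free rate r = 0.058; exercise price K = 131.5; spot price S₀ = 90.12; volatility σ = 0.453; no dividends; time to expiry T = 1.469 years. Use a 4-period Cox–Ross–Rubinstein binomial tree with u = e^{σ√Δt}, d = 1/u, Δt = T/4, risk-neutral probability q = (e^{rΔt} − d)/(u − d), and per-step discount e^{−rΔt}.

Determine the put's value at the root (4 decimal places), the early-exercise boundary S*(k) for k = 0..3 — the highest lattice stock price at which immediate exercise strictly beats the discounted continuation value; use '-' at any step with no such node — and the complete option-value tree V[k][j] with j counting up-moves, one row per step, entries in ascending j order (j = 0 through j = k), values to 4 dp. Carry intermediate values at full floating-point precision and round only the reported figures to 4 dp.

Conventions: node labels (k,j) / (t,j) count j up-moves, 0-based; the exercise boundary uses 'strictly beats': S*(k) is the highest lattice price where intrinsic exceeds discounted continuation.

price = 45.1766
boundary = - 68.4853 52.0443 68.4853
tree:
45.1766
63.0147 27.1704
79.4557 42.5409 11.1170
91.9497 63.0147 21.4481 0.0000
101.4444 79.4557 41.3800 0.0000 0.0000

Δt=0.36725  u=1.31590  d=0.75993  q=0.47052  discount=0.97892
step 4 (expiry): payoffs max(K−S,0) = 101.4444 79.4557 41.3800 0.0000 0.0000
step 3: (k=3,j=0): S=39.5503, K−S=91.9497, hold=89.1783 ⇒ V=91.9497 exercise | (k=3,j=1): S=68.4853, K−S=63.0147, hold=60.2433 ⇒ V=63.0147 exercise | (k=3,j=2): S=118.5892, K−S=12.9108, hold=21.4481 ⇒ V=21.4481 continue | (k=3,j=3): S=205.3492, K−S=0.0000, hold=0.0000 ⇒ V=0.0000 continue  boundary S*=68.4853
step 2: (k=2,j=0): S=52.0443, K−S=79.4557, hold=76.6843 ⇒ V=79.4557 exercise | (k=2,j=1): S=90.1200, K−S=41.3800, hold=42.5409 ⇒ V=42.5409 continue | (k=2,j=2): S=156.0519, K−S=0.0000, hold=11.1170 ⇒ V=11.1170 continue  boundary S*=52.0443
step 1: (k=1,j=0): S=68.4853, K−S=63.0147, hold=60.7780 ⇒ V=63.0147 exercise | (k=1,j=1): S=118.5892, K−S=12.9108, hold=27.1704 ⇒ V=27.1704 continue  boundary S*=68.4853
step 0: (k=0,j=0): S=90.1200, K−S=41.3800, hold=45.1766 ⇒ V=45.1766 continue  boundary S*=-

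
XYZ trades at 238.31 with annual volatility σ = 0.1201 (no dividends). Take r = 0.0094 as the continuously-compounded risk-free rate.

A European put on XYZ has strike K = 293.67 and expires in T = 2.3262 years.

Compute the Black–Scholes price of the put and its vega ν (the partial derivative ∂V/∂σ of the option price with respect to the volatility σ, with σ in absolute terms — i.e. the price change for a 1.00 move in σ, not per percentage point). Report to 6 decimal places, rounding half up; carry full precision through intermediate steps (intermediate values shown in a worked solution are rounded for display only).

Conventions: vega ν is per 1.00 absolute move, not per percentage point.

price = 52.834374
ν = 94.147920

σ√T = 0.1201·√2.3262 = 0.183175
d₁ = (ln(S/K) + (r+σ²/2)T) / (σ√T) = (ln(238.31/293.67) + (0.0094+0.1201²/2)·2.3262) / 0.183175 = (-0.208884 + 0.038643) / 0.183175 = -0.929392
d₂ = d₁ − σ√T = -0.929392 − 0.183175 = -1.112567
e^{−rT} = 0.978371
N(−d₁) = 0.823657,  N(−d₂) = 0.867053
Put price V = K·e^{−rT}·N(−d₂) − S·N(−d₁) = 249.120071 − 196.285698 = 52.834374
φ(d₁) = (1/√(2π))·e^{−d₁²/2} = 0.259027
ν = S·φ(d₁)·√T = 94.147920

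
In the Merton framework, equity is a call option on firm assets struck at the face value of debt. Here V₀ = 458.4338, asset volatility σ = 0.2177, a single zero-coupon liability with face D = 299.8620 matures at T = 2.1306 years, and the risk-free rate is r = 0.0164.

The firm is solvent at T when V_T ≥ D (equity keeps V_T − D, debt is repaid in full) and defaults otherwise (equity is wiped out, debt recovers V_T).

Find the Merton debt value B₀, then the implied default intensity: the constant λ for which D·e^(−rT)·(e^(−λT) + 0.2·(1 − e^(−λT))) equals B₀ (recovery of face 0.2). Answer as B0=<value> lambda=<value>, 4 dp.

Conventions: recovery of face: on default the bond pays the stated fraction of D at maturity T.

Equity is a call on the firm's assets struck at D = 299.8620:
d₁ = [ln(V₀/D) + (r + σ²/2)T] / (σ√T)
   = [ln(458.4338/299.8620) + (0.0164 + 0.5·0.2177²)·2.1306] / (0.2177·√2.1306)
   = [0.424494 + 0.085430] / 0.317767 = 1.604706
d₂ = d₁ − σ√T = 1.604706 − 0.317767 = 1.286939
N(d₁) = 0.945721,  N(d₂) = 0.900942,  e^(−rT) = 0.965662
E₀ = V₀·N(d₁) − D·e^(−rT)·N(d₂)
   = 458.4338·0.945721 − 299.8620·0.965662·0.900942 = 172.668848
B₀ = V₀ − E₀ = 458.4338 − 172.668848 = 285.764952
e^(−λT) = (B₀·e^(rT)/D − 0.2)/(1 − 0.2) = (285.7650·1.035559/299.8620 − 0.2)/0.8 = 0.98359518
λ = −ln(0.98359518)/2.1306 = 0.007763

B0=285.7650 lambda=0.0078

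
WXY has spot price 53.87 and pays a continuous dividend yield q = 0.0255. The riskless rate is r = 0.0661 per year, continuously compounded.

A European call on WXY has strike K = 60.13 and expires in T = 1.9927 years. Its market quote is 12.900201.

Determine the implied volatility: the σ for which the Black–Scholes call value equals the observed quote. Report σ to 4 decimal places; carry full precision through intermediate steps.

sigma = 0.4750

At σ = 0.4750 the Black–Scholes value reproduces the quote:
σ√T = 0.475·√1.9927 = 0.670524
d₁ = (ln(S/K) + (r−q+σ²/2)T) / (σ√T) = (ln(53.87/60.13) + (0.0661−0.0255+0.475²/2)·1.9927) / 0.670524 = (-0.109935 + 0.305705) / 0.670524 = 0.291965
d₂ = d₁ − σ√T = 0.291965 − 0.670524 = -0.378559
e^{−rT} = 0.876589
e^{−qT} = 0.950456
N(d₁) = 0.614843,  N(d₂) = 0.352508
V = S·e^{−qT}·N(d₁) − K·e^{−rT}·N(d₂) = 31.480627 − 18.580425 = 12.900201 (equal to the quote); since ∂V/∂σ > 0 for all σ, the implied volatility is unique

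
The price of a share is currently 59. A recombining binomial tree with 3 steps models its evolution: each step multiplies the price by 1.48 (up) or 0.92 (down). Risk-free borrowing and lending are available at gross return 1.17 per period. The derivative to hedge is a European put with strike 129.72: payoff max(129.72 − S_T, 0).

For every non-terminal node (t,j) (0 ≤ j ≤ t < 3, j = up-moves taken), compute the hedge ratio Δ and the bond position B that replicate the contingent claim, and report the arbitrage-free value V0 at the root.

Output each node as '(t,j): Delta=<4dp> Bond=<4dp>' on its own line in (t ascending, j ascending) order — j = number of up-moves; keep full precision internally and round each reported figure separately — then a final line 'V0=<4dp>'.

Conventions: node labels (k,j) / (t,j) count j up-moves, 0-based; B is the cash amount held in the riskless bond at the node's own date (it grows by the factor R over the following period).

Under the risk-neutral measure, an up-move has probability p* = (R−d)/(u−d) = 0.4464 and values discount at R = 1.17.
Payoffs at expiry: V(3,0)=83.7774, V(3,1)=55.8124, V(3,2)=10.8251, V(3,3)=0.0000
Node (2,0) S=49.9376: V=(p*·55.8124+(1−p*)·83.7774)/1.17=60.9342; Δ=(55.8124−83.7774)/(73.9076−45.9426)=-1.0000; B=V−Δ·S=110.8718
Node (2,1) S=80.3344: V=(p*·10.8251+(1−p*)·55.8124)/1.17=30.5374; Δ=(10.8251−55.8124)/(118.8949−73.9076)=-1.0000; B=V−Δ·S=110.8718
Node (2,2) S=129.2336: V=(p*·0.0000+(1−p*)·10.8251)/1.17=5.1218; Δ=(0.0000−10.8251)/(191.2657−118.8949)=-0.1496; B=V−Δ·S=24.4523
Node (1,0) S=54.2800: V=(p*·30.5374+(1−p*)·60.9342)/1.17=40.4822; Δ=(30.5374−60.9342)/(80.3344−49.9376)=-1.0000; B=V−Δ·S=94.7622
Node (1,1) S=87.3200: V=(p*·5.1218+(1−p*)·30.5374)/1.17=16.4027; Δ=(5.1218−30.5374)/(129.2336−80.3344)=-0.5198; B=V−Δ·S=61.7877
Node (0,0) S=59.0000: V=(p*·16.4027+(1−p*)·40.4822)/1.17=25.4123; Δ=(16.4027−40.4822)/(87.3200−54.2800)=-0.7288; B=V−Δ·S=68.4115
As a check, the time-0 holding Δ(0,0)·S0 + B(0,0) comes to 25.4123 — exactly V0.

(0,0): Delta=-0.7288 Bond=68.4115
(1,0): Delta=-1.0000 Bond=94.7622
(1,1): Delta=-0.5198 Bond=61.7877
(2,0): Delta=-1.0000 Bond=110.8718
(2,1): Delta=-1.0000 Bond=110.8718
(2,2): Delta=-0.1496 Bond=24.4523
V0=25.4123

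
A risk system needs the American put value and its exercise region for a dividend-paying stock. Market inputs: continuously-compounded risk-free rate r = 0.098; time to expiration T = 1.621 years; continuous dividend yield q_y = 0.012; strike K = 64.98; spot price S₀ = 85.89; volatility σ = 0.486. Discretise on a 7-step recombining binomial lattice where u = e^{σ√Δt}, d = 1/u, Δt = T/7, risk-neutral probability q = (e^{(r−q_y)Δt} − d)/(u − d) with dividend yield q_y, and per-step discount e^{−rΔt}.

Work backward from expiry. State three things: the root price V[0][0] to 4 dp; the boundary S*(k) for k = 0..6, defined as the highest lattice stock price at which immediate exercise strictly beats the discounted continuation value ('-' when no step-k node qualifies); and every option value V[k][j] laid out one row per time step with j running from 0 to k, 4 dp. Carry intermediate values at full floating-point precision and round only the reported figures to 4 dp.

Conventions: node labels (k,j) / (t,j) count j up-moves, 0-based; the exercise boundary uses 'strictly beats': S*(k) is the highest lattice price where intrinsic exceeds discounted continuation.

price = 6.3913
boundary = - - - 42.5828 33.7027 42.5828 33.7027
tree:
6.3913
10.0262 2.8253
15.2691 4.9211 0.7285
22.3972 8.4057 1.4454 0.0000
31.2773 13.9829 2.8677 0.0000 0.0000
38.3056 22.3972 5.6897 0.0000 0.0000 0.0000
43.8682 31.2773 11.2886 0.0000 0.0000 0.0000 0.0000
48.2708 38.3056 22.3972 0.0000 0.0000 0.0000 0.0000 0.0000

Δt=0.23157  u=1.26348  d=0.79146  q=0.48441  discount=0.97756
step 7 (expiry): payoffs max(K−S,0) = 48.2708 38.3056 22.3972 0.0000 0.0000 0.0000 0.0000 0.0000
step 6: (k=6,j=0): S=21.1118, K−S=43.8682, hold=42.4687 ⇒ V=43.8682 exercise | (k=6,j=1): S=33.7027, K−S=31.2773, hold=29.9128 ⇒ V=31.2773 exercise | (k=6,j=2): S=53.8027, K−S=11.1773, hold=11.2886 ⇒ V=11.2886 continue | (k=6,j=3): S=85.8900, K−S=0.0000, hold=0.0000 ⇒ V=0.0000 continue | (k=6,j=4): S=137.1139, K−S=0.0000, hold=0.0000 ⇒ V=0.0000 continue | (k=6,j=5): S=218.8872, K−S=0.0000, hold=0.0000 ⇒ V=0.0000 continue | (k=6,j=6): S=349.4293, K−S=0.0000, hold=0.0000 ⇒ V=0.0000 continue  boundary S*=33.7027
step 5: (k=5,j=0): S=26.6744, K−S=38.3056, hold=36.9215 ⇒ V=38.3056 exercise | (k=5,j=1): S=42.5828, K−S=22.3972, hold=21.1100 ⇒ V=22.3972 exercise | (k=5,j=2): S=67.9787, K−S=0.0000, hold=5.6897 ⇒ V=5.6897 continue | (k=5,j=3): S=108.5206, K−S=0.0000, hold=0.0000 ⇒ V=0.0000 continue | (k=5,j=4): S=173.2411, K−S=0.0000, hold=0.0000 ⇒ V=0.0000 continue | (k=5,j=5): S=276.5603, K−S=0.0000, hold=0.0000 ⇒ V=0.0000 continue  boundary S*=42.5828
step 4: (k=4,j=0): S=33.7027, K−S=31.2773, hold=29.9128 ⇒ V=31.2773 exercise | (k=4,j=1): S=53.8027, K−S=11.1773, hold=13.9829 ⇒ V=13.9829 continue | (k=4,j=2): S=85.8900, K−S=0.0000, hold=2.8677 ⇒ V=2.8677 continue | (k=4,j=3): S=137.1139, K−S=0.0000, hold=0.0000 ⇒ V=0.0000 continue | (k=4,j=4): S=218.8872, K−S=0.0000, hold=0.0000 ⇒ V=0.0000 continue  boundary S*=33.7027
step 3: (k=3,j=0): S=42.5828, K−S=22.3972, hold=22.3859 ⇒ V=22.3972 exercise | (k=3,j=1): S=67.9787, K−S=0.0000, hold=8.4057 ⇒ V=8.4057 continue | (k=3,j=2): S=108.5206, K−S=0.0000, hold=1.4454 ⇒ V=1.4454 continue | (k=3,j=3): S=173.2411, K−S=0.0000, hold=0.0000 ⇒ V=0.0000 continue  boundary S*=42.5828
step 2: (k=2,j=0): S=53.8027, K−S=11.1773, hold=15.2691 ⇒ V=15.2691 continue | (k=2,j=1): S=85.8900, K−S=0.0000, hold=4.9211 ⇒ V=4.9211 continue | (k=2,j=2): S=137.1139, K−S=0.0000, hold=0.7285 ⇒ V=0.7285 continue  boundary S*=-
step 1: (k=1,j=0): S=67.9787, K−S=0.0000, hold=10.0262 ⇒ V=10.0262 continue | (k=1,j=1): S=108.5206, K−S=0.0000, hold=2.8253 ⇒ V=2.8253 continue  boundary S*=-
step 0: (k=0,j=0): S=85.8900, K−S=0.0000, hold=6.3913 ⇒ V=6.3913 continue  boundary S*=-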